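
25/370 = 5/74  =  0.07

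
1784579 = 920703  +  863876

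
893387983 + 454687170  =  1348075153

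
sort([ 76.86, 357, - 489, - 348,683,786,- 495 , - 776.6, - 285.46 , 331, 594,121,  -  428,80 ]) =[ - 776.6, - 495, - 489 , - 428 , - 348, - 285.46 , 76.86,80,121,  331,357,594, 683,786 ]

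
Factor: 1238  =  2^1*619^1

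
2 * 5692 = 11384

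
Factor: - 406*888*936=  - 337454208 = - 2^7 * 3^3 * 7^1*13^1*29^1*37^1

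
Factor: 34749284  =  2^2*8687321^1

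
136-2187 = -2051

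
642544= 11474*56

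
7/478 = 7/478 = 0.01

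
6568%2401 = 1766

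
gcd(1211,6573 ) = 7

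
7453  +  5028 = 12481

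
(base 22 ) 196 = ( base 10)688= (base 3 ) 221111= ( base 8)1260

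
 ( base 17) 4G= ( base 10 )84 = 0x54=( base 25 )39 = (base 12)70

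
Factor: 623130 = 2^1*3^1*5^1 * 20771^1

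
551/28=551/28 = 19.68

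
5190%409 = 282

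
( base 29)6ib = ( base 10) 5579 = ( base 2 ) 1010111001011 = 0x15CB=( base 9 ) 7578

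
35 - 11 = 24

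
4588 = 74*62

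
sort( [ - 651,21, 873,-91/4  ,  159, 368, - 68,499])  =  [ - 651  ,  -  68, - 91/4,21 , 159,368,  499,873]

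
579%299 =280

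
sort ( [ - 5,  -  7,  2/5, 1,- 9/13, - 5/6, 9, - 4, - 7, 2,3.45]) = [-7, - 7,  -  5 ,  -  4 ,-5/6 , - 9/13,2/5,1,2, 3.45  ,  9 ] 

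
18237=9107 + 9130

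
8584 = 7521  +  1063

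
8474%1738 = 1522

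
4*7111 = 28444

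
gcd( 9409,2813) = 97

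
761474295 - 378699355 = 382774940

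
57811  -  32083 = 25728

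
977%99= 86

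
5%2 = 1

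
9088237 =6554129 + 2534108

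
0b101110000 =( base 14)1C4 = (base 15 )198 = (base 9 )448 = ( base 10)368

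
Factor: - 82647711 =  - 3^2*9183079^1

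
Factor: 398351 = 467^1 * 853^1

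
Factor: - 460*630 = -2^3* 3^2*5^2*7^1*23^1 = -289800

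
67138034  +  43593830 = 110731864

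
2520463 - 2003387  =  517076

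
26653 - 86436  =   - 59783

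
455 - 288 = 167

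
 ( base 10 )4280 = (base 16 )10B8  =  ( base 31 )4E2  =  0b1000010111000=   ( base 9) 5775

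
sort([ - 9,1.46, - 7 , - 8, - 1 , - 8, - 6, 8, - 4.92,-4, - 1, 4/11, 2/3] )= [ - 9, -8, - 8 , - 7, - 6, - 4.92, - 4,-1, - 1,4/11 , 2/3 , 1.46 , 8] 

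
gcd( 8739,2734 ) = 1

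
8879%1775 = 4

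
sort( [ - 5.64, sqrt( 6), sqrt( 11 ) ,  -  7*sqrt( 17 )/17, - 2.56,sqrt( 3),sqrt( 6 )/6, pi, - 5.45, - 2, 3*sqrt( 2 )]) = [ -5.64, - 5.45 , - 2.56, - 2, - 7*sqrt( 17 ) /17,sqrt(6)/6,sqrt( 3), sqrt( 6 ), pi, sqrt( 11 ), 3*sqrt( 2) ] 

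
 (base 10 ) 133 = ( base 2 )10000101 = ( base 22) 61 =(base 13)a3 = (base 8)205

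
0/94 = 0  =  0.00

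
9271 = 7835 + 1436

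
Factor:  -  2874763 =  - 101^1*28463^1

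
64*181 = 11584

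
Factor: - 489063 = -3^1 * 163021^1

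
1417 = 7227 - 5810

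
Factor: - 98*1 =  - 2^1*7^2 = - 98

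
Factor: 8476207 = 29^1*292283^1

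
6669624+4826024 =11495648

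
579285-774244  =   - 194959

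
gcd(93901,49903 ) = 1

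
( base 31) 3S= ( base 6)321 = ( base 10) 121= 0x79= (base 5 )441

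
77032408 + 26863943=103896351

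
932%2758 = 932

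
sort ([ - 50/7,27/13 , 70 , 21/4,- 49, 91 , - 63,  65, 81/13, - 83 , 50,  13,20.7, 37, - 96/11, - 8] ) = [  -  83, - 63, - 49, -96/11, - 8, - 50/7,27/13 , 21/4 , 81/13,13, 20.7, 37,50,65, 70, 91] 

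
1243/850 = 1 + 393/850 = 1.46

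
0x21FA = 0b10000111111010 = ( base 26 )cme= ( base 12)504A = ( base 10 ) 8698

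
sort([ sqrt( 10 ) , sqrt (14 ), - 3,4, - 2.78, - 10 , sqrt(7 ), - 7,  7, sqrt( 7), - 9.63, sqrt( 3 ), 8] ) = [  -  10 , - 9.63, - 7, - 3,  -  2.78,  sqrt( 3 ), sqrt( 7), sqrt( 7),sqrt(10), sqrt( 14), 4, 7, 8 ] 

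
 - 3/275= - 3/275 =- 0.01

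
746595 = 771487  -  24892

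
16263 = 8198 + 8065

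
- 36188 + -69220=-105408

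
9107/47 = 9107/47  =  193.77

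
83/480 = 83/480 = 0.17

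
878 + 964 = 1842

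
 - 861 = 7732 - 8593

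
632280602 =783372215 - 151091613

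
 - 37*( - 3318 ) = 122766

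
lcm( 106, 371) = 742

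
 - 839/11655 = -839/11655 = - 0.07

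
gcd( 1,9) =1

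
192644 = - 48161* ( - 4)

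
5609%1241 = 645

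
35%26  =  9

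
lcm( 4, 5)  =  20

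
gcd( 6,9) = 3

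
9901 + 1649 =11550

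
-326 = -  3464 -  - 3138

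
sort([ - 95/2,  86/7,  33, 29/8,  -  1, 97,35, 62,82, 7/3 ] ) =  [ - 95/2, - 1,7/3 , 29/8,86/7,33,35, 62,82,97 ] 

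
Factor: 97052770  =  2^1 *5^1*73^1*132949^1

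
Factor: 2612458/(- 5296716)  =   - 1306229/2648358  =  - 2^( - 1)*3^ (  -  2 )*17^1*23^( - 1 )*6397^( - 1)* 76837^1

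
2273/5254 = 2273/5254 = 0.43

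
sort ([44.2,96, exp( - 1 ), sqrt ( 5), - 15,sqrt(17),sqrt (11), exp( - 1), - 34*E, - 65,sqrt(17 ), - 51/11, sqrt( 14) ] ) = [ - 34*E, - 65, - 15, - 51/11, exp(-1 ), exp( - 1),sqrt(5),sqrt(11) , sqrt(14),sqrt ( 17), sqrt(  17), 44.2, 96] 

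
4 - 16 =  - 12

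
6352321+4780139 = 11132460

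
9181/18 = 9181/18 = 510.06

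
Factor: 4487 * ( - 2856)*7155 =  - 2^3*3^4*5^1*7^2*17^1*53^1*641^1 = - 91690409160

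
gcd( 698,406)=2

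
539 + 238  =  777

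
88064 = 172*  512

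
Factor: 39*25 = 3^1 * 5^2*13^1=   975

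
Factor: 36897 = 3^1*7^2*251^1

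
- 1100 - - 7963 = 6863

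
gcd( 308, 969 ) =1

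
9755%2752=1499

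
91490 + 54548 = 146038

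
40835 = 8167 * 5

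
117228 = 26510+90718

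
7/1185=7/1185 = 0.01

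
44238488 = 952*46469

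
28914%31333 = 28914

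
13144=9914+3230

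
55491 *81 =4494771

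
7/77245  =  1/11035 = 0.00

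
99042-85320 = 13722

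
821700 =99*8300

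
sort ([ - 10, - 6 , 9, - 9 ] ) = [ - 10, - 9, - 6 , 9 ] 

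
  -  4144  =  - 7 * 592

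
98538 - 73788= 24750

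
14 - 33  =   - 19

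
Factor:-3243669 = -3^1*11^1 * 13^1*7561^1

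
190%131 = 59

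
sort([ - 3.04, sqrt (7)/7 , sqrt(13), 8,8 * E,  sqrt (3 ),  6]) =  [ - 3.04, sqrt( 7 )/7, sqrt( 3 ), sqrt( 13), 6, 8, 8*E]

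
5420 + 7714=13134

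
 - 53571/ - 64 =837 + 3/64 = 837.05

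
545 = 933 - 388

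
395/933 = 395/933 = 0.42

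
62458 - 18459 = 43999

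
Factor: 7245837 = 3^2*337^1*2389^1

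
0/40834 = 0= 0.00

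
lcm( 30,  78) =390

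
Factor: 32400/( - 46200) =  - 2^1*3^3*7^( - 1)*11^( - 1) = - 54/77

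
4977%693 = 126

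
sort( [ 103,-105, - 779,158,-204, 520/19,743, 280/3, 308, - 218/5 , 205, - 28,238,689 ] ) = [- 779, - 204,-105, - 218/5, -28, 520/19,280/3,103,158, 205,  238,308,689, 743]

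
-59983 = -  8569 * 7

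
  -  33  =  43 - 76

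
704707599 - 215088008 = 489619591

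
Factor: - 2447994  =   - 2^1* 3^1*37^1*11027^1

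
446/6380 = 223/3190  =  0.07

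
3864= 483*8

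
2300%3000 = 2300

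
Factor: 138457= 11^1*41^1*307^1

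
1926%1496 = 430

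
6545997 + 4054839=10600836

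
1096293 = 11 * 99663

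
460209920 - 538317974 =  - 78108054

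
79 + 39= 118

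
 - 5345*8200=-43829000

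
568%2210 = 568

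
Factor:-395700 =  - 2^2 * 3^1*5^2 * 1319^1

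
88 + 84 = 172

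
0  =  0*2730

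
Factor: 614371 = 557^1*1103^1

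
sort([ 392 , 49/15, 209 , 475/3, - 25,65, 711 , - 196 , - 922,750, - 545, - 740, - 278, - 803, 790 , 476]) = [ - 922,-803, - 740,-545, - 278, - 196, - 25,49/15 , 65, 475/3,209, 392,476, 711, 750, 790 ]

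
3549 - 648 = 2901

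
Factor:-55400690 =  - 2^1*5^1*5540069^1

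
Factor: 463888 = 2^4 * 79^1*367^1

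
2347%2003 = 344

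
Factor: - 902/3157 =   -  2/7 = -2^1 *7^(  -  1)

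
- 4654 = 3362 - 8016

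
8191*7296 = 59761536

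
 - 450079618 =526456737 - 976536355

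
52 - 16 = 36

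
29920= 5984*5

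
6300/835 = 7  +  91/167 = 7.54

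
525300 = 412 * 1275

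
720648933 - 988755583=-268106650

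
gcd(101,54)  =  1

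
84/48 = 1 + 3/4= 1.75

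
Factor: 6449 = 6449^1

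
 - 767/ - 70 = 767/70 = 10.96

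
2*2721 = 5442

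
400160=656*610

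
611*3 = 1833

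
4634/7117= 4634/7117= 0.65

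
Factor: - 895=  - 5^1 * 179^1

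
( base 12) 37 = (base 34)19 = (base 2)101011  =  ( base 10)43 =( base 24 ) 1j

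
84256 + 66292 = 150548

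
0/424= 0 = 0.00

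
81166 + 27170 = 108336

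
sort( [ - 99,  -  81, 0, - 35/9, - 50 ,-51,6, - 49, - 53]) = [ - 99, - 81, - 53, - 51, - 50 , - 49,-35/9, 0, 6]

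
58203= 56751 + 1452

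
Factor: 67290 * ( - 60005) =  - 2^1*3^1*5^2*11^1*1091^1*2243^1 = - 4037736450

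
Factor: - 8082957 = - 3^1 *401^1*6719^1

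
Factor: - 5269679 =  - 5269679^1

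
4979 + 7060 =12039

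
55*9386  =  516230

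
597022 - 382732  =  214290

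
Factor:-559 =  - 13^1*43^1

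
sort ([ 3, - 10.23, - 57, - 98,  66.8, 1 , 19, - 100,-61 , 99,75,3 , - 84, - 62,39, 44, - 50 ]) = [ - 100 , - 98, - 84,- 62, - 61,-57,-50,-10.23, 1,3, 3 , 19,39,  44,66.8,  75,  99]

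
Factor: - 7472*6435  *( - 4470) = 2^5*3^3*  5^2*11^1*13^1*149^1*467^1 = 214927970400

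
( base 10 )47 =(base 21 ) 25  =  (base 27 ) 1K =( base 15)32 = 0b101111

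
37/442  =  37/442  =  0.08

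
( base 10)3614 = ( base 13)1850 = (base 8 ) 7036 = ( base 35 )2x9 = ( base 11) 2796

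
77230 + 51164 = 128394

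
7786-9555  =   - 1769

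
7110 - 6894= 216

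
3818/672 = 1909/336= 5.68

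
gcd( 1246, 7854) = 14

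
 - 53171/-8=6646  +  3/8 = 6646.38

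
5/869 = 5/869= 0.01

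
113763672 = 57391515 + 56372157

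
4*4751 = 19004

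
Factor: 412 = 2^2*103^1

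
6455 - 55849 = -49394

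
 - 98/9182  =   - 49/4591 = - 0.01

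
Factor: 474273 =3^2*52697^1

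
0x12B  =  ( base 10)299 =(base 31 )9K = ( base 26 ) BD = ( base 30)9T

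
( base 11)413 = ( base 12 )356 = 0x1f2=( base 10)498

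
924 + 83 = 1007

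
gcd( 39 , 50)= 1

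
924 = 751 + 173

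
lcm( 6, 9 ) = 18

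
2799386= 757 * 3698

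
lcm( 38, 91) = 3458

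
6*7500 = 45000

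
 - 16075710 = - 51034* 315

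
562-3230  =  -2668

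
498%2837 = 498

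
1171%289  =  15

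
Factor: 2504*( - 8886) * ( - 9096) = 2^7 * 3^2 * 313^1 * 379^1 * 1481^1 = 202390948224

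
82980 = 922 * 90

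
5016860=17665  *284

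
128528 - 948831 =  - 820303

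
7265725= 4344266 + 2921459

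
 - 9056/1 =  - 9056 = - 9056.00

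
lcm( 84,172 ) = 3612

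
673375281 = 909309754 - 235934473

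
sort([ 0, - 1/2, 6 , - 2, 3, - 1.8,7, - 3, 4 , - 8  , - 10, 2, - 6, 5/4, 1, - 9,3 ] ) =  [ - 10, - 9, - 8, - 6, - 3,  -  2 ,-1.8,  -  1/2,  0, 1, 5/4, 2, 3, 3, 4, 6, 7 ]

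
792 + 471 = 1263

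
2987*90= 268830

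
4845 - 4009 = 836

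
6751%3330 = 91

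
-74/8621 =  - 1 + 231/233 = - 0.01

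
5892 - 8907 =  - 3015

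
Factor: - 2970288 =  - 2^4*3^2*20627^1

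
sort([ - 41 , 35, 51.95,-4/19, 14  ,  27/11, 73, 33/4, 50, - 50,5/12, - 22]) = [ - 50,  -  41, - 22, - 4/19, 5/12,27/11,33/4, 14, 35 , 50, 51.95,73 ] 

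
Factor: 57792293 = 13^1*4445561^1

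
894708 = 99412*9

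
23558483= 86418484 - 62860001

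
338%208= 130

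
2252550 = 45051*50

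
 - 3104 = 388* ( - 8)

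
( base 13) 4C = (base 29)26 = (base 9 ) 71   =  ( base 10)64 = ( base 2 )1000000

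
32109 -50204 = - 18095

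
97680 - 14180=83500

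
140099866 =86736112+53363754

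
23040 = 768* 30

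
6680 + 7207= 13887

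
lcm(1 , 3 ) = 3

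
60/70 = 6/7 = 0.86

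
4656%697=474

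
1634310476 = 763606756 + 870703720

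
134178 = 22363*6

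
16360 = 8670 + 7690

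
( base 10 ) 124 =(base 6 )324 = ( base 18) 6g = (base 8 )174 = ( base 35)3J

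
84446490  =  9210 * 9169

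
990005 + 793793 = 1783798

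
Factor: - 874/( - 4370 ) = 5^ ( - 1 ) = 1/5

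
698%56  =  26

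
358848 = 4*89712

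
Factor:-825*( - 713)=3^1*5^2*11^1*23^1*31^1= 588225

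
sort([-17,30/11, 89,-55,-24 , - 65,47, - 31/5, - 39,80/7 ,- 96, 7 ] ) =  [ - 96,-65, - 55, - 39, - 24, - 17,-31/5, 30/11,  7, 80/7,47 , 89]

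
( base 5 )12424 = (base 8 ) 1735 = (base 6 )4325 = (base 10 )989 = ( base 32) UT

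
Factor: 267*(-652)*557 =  - 2^2 * 3^1*89^1*163^1*557^1 = -96964788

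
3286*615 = 2020890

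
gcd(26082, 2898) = 2898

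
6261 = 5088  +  1173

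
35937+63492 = 99429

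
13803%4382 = 657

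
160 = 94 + 66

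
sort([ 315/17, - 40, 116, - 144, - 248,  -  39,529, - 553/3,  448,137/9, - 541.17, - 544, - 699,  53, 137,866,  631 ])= [ - 699, - 544,  -  541.17, - 248, - 553/3, - 144,-40, - 39, 137/9, 315/17, 53,116, 137,448, 529,  631,866]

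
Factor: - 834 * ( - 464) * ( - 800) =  - 2^10*3^1 * 5^2*29^1* 139^1 =- 309580800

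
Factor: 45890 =2^1*5^1*13^1*353^1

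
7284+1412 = 8696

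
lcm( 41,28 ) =1148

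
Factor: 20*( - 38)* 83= - 2^3*5^1*19^1*83^1=- 63080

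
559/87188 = 559/87188= 0.01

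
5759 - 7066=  - 1307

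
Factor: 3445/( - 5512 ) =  - 5/8 =-  2^(-3 ) * 5^1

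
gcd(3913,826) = 7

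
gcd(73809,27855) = 9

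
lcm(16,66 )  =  528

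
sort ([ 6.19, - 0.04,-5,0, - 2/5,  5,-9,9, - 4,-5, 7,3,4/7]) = [ -9,-5, - 5,-4, - 2/5, - 0.04, 0, 4/7, 3, 5,6.19,  7,9]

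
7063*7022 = 49596386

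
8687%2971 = 2745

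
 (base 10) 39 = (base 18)23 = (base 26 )1D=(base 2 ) 100111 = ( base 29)1A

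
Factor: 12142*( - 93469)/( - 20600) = 567450299/10300= 2^(-2)*5^( - 2)*13^1*103^( - 1)*151^1 * 467^1*619^1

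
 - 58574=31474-90048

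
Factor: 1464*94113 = 137781432 = 2^3*3^3*61^1* 10457^1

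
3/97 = 3/97 =0.03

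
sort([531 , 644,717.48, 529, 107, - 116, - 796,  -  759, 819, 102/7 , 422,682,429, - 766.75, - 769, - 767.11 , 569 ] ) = [ - 796 ,  -  769, - 767.11, - 766.75, -759, - 116 , 102/7 , 107, 422, 429,529, 531,569 , 644, 682,717.48 , 819 ] 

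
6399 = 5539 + 860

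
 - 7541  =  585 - 8126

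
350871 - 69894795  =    -  69543924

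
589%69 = 37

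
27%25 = 2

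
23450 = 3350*7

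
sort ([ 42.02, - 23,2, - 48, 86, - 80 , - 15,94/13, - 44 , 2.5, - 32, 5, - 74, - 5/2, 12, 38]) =[ - 80, - 74,  -  48, - 44, - 32, - 23, - 15, - 5/2, 2 , 2.5, 5,94/13,12, 38,42.02,86] 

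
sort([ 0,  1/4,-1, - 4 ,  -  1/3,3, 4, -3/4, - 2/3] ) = [ - 4, - 1, - 3/4, - 2/3, - 1/3, 0,  1/4, 3,  4 ]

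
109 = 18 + 91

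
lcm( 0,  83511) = 0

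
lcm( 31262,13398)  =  93786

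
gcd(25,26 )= 1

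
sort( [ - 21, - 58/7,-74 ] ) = [ - 74,- 21, - 58/7]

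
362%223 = 139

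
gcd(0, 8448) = 8448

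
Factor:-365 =-5^1*73^1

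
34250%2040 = 1610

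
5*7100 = 35500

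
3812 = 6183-2371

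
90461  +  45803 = 136264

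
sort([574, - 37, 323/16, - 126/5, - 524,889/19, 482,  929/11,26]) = [ - 524, -37,-126/5, 323/16 , 26,  889/19,929/11, 482,574 ] 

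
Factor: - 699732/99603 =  -2^2 * 7^(  -  1) * 11^1*17^( -1)* 19^1= - 836/119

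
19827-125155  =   - 105328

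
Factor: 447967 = 13^1*17^1*2027^1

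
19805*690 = 13665450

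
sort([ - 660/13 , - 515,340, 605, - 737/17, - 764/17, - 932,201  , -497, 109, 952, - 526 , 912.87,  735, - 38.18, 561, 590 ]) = [ - 932,- 526,  -  515,-497, - 660/13, - 764/17, - 737/17, - 38.18,109, 201,340, 561,590, 605, 735,912.87,952 ]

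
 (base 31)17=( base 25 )1d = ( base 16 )26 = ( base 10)38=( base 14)2a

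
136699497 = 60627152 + 76072345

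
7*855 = 5985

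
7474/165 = 7474/165  =  45.30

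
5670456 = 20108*282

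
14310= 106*135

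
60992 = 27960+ 33032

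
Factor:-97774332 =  - 2^2*3^1*83^1*89^1*1103^1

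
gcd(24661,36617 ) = 7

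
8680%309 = 28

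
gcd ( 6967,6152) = 1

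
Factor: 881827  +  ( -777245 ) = 104582 = 2^1*52291^1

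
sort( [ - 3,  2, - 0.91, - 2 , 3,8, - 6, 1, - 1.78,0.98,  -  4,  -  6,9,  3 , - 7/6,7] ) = [-6,  -  6,-4, - 3, - 2, - 1.78, - 7/6,-0.91, 0.98, 1, 2,3,3,7,  8,9 ]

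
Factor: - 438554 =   -  2^1*219277^1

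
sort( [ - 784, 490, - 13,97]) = [ - 784,-13,97,490]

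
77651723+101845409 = 179497132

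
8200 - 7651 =549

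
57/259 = 57/259=   0.22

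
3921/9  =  1307/3 =435.67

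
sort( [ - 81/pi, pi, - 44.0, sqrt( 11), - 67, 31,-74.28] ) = [ - 74.28,-67,- 44.0, - 81/pi,pi, sqrt( 11 ), 31] 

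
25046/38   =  659 +2/19 = 659.11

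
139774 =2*69887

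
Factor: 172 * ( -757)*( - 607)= 79033828 = 2^2*43^1*607^1*757^1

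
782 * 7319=5723458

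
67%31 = 5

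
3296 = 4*824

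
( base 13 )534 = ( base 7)2406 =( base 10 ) 888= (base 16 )378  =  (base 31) SK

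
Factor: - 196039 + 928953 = 2^1 * 7^1 * 13^1*4027^1 = 732914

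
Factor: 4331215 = 5^1* 7^1*67^1*1847^1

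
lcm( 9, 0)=0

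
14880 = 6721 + 8159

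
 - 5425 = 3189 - 8614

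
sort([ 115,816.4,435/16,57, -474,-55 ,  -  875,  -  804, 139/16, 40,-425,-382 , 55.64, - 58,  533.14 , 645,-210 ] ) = [-875,  -  804,-474,-425, - 382,-210,-58,-55, 139/16 , 435/16,  40  ,  55.64, 57, 115, 533.14, 645  ,  816.4]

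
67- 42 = 25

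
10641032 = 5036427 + 5604605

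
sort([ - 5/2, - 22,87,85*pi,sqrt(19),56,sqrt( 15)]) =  [ - 22,-5/2,sqrt(15 ), sqrt (19),56,87,85 * pi]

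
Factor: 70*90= 6300 = 2^2*3^2*5^2*7^1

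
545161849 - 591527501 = -46365652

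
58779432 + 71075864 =129855296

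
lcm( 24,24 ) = 24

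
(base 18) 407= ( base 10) 1303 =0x517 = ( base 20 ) 353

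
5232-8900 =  - 3668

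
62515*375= 23443125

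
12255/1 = 12255 = 12255.00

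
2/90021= 2/90021=0.00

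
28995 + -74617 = - 45622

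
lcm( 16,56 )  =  112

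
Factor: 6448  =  2^4*13^1 * 31^1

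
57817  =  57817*1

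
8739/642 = 2913/214  =  13.61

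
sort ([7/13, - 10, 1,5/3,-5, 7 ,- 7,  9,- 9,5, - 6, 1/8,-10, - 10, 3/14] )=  [-10, - 10, - 10, - 9, - 7, - 6, - 5,  1/8, 3/14, 7/13,1,5/3,5, 7,9]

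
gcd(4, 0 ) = 4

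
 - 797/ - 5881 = 797/5881 =0.14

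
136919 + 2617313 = 2754232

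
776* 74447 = 57770872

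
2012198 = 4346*463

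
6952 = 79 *88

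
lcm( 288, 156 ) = 3744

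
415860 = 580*717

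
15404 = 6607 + 8797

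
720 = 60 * 12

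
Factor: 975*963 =3^3 *5^2*13^1*107^1= 938925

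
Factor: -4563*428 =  - 1952964 = -2^2*3^3*13^2*107^1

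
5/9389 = 5/9389 = 0.00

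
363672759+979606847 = 1343279606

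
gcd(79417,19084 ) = 13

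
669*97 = 64893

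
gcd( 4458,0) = 4458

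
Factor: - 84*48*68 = - 274176 = - 2^8*3^2 *7^1* 17^1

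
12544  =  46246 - 33702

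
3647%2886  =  761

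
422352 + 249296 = 671648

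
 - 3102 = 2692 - 5794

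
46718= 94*497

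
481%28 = 5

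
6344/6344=1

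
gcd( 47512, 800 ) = 8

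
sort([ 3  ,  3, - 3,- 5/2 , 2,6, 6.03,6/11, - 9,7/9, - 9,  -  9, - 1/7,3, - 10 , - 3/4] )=[ - 10, - 9, - 9,-9,  -  3, - 5/2, - 3/4, - 1/7 , 6/11,7/9,2,3,  3,3,6,6.03]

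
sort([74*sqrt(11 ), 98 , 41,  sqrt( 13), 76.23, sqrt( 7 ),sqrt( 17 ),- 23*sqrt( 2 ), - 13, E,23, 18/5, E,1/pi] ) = [ - 23*sqrt( 2 ),-13, 1/pi, sqrt (7),E, E, 18/5,sqrt(13), sqrt (17),23,41, 76.23,98, 74*sqrt(11) ]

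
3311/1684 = 1 + 1627/1684 = 1.97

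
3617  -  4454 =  - 837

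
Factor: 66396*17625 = 1170229500 = 2^2*3^2*5^3*11^1*47^1*503^1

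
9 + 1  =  10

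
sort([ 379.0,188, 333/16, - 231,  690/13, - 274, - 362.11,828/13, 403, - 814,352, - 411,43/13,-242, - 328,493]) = [ - 814,-411, - 362.11,-328, - 274 , - 242,-231,43/13,333/16, 690/13,828/13,  188, 352,379.0,403,493] 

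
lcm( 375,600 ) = 3000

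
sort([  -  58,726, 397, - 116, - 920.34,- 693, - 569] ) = [ - 920.34,- 693, - 569, - 116 ,-58, 397,726]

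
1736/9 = 1736/9 =192.89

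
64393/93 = 692 + 37/93 = 692.40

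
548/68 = 137/17 =8.06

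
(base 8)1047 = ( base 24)MN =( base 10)551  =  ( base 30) ib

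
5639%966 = 809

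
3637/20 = 3637/20 = 181.85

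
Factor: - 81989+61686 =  - 79^1*257^1 = - 20303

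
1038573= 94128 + 944445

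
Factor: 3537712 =2^4*127^1*1741^1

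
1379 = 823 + 556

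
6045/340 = 17+53/68= 17.78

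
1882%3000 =1882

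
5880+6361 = 12241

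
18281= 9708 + 8573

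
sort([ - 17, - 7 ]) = [ - 17, -7 ] 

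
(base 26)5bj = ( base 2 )111001100101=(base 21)87A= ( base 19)A3I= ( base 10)3685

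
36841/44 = 36841/44 = 837.30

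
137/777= 137/777 =0.18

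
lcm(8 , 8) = 8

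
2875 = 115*25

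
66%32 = 2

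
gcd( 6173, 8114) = 1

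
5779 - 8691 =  - 2912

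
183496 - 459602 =-276106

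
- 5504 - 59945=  - 65449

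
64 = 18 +46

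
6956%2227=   275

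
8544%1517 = 959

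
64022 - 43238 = 20784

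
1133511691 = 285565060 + 847946631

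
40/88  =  5/11 = 0.45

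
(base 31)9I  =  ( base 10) 297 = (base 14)173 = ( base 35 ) 8h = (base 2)100101001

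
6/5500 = 3/2750=0.00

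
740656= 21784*34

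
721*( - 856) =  - 617176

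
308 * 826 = 254408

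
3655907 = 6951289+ - 3295382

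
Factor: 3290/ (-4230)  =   -3^( - 2)*7^1 =- 7/9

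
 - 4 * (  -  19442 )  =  77768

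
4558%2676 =1882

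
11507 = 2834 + 8673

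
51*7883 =402033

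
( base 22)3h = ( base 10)83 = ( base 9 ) 102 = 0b1010011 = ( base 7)146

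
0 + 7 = 7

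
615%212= 191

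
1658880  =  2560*648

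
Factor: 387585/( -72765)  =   - 3^2*7^ (-2)*29^1 = -261/49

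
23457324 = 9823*2388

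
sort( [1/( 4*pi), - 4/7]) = [ - 4/7, 1/( 4*pi ) ] 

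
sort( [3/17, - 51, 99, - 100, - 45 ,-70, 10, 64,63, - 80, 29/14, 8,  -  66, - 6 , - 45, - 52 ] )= [ - 100, - 80, - 70, - 66, - 52, - 51, - 45 , - 45, - 6,3/17,29/14, 8 , 10, 63, 64,99]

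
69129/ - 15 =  - 23043/5= -4608.60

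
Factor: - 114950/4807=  - 2^1 * 5^2*11^1*23^( - 1 ) = - 550/23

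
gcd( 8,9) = 1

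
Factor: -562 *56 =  - 2^4 *7^1 * 281^1 = -31472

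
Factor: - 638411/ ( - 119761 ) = 127^(- 1 )*677^1 = 677/127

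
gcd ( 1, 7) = 1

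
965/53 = 18+ 11/53  =  18.21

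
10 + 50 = 60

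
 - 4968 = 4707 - 9675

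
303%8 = 7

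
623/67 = 9 + 20/67 = 9.30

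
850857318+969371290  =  1820228608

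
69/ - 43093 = -1 + 43024/43093 = -0.00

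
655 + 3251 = 3906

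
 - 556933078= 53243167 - 610176245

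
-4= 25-29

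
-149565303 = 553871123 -703436426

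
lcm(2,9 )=18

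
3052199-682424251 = -679372052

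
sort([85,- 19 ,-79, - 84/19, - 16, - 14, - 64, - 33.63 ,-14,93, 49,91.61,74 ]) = [ -79, - 64, - 33.63, - 19 , - 16,  -  14, - 14, - 84/19,49,74, 85,91.61, 93]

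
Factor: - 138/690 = - 1/5 = -5^( - 1) 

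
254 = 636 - 382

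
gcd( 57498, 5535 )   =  3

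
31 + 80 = 111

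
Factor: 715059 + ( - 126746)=11^1* 79^1*677^1 = 588313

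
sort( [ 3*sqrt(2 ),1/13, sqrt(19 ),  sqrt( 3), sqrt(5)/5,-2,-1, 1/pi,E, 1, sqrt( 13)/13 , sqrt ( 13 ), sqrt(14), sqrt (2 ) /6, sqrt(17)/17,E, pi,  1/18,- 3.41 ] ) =[  -  3.41, - 2,-1, 1/18,1/13, sqrt(2) /6,sqrt(17) /17, sqrt(13)/13, 1/pi,  sqrt(5 )/5, 1,sqrt( 3), E, E, pi , sqrt( 13 ), sqrt(14 ),3*sqrt(2),sqrt( 19)]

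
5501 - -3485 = 8986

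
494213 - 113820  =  380393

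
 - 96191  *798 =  - 76760418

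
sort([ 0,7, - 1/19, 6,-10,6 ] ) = [-10,  -  1/19,0, 6,  6,7]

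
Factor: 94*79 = 2^1*47^1 *79^1= 7426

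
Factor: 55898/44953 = 2^1*19^1*1471^1*44953^(-1) 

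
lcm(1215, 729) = 3645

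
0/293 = 0=0.00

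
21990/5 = 4398 =4398.00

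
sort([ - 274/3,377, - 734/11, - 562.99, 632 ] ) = [ - 562.99,-274/3, - 734/11 , 377,  632] 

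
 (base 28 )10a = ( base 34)NC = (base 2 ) 1100011010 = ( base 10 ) 794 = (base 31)pj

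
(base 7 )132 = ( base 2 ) 1001000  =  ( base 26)2K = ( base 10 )72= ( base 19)3F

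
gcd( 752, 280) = 8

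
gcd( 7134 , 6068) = 82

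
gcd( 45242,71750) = 2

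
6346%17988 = 6346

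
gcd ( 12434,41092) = 2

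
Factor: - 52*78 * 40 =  -2^6*3^1*5^1*13^2 = - 162240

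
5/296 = 5/296 = 0.02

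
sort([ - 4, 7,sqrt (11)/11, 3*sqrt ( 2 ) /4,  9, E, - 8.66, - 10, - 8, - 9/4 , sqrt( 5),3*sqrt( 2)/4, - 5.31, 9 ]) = [ - 10, - 8.66, - 8, - 5.31, - 4, - 9/4, sqrt( 11)/11,  3*sqrt( 2) /4, 3*sqrt(2 )/4, sqrt(5),  E,7, 9, 9 ]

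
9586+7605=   17191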